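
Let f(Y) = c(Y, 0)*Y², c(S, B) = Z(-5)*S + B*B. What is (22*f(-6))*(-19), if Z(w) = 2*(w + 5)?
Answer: 0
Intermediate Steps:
Z(w) = 10 + 2*w (Z(w) = 2*(5 + w) = 10 + 2*w)
c(S, B) = B² (c(S, B) = (10 + 2*(-5))*S + B*B = (10 - 10)*S + B² = 0*S + B² = 0 + B² = B²)
f(Y) = 0 (f(Y) = 0²*Y² = 0*Y² = 0)
(22*f(-6))*(-19) = (22*0)*(-19) = 0*(-19) = 0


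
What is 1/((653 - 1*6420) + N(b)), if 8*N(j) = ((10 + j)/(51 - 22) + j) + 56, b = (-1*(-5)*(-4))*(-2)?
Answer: -116/667555 ≈ -0.00017377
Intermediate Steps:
b = 40 (b = (5*(-4))*(-2) = -20*(-2) = 40)
N(j) = 817/116 + 15*j/116 (N(j) = (((10 + j)/(51 - 22) + j) + 56)/8 = (((10 + j)/29 + j) + 56)/8 = (((10 + j)*(1/29) + j) + 56)/8 = (((10/29 + j/29) + j) + 56)/8 = ((10/29 + 30*j/29) + 56)/8 = (1634/29 + 30*j/29)/8 = 817/116 + 15*j/116)
1/((653 - 1*6420) + N(b)) = 1/((653 - 1*6420) + (817/116 + (15/116)*40)) = 1/((653 - 6420) + (817/116 + 150/29)) = 1/(-5767 + 1417/116) = 1/(-667555/116) = -116/667555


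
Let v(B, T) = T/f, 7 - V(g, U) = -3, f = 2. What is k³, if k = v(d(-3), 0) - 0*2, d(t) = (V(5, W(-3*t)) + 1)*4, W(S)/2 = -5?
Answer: 0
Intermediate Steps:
W(S) = -10 (W(S) = 2*(-5) = -10)
V(g, U) = 10 (V(g, U) = 7 - 1*(-3) = 7 + 3 = 10)
d(t) = 44 (d(t) = (10 + 1)*4 = 11*4 = 44)
v(B, T) = T/2
k = 0 (k = (½)*0 - 0*2 = 0 - 1*0 = 0 + 0 = 0)
k³ = 0³ = 0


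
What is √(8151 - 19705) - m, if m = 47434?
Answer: -47434 + I*√11554 ≈ -47434.0 + 107.49*I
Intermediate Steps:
√(8151 - 19705) - m = √(8151 - 19705) - 1*47434 = √(-11554) - 47434 = I*√11554 - 47434 = -47434 + I*√11554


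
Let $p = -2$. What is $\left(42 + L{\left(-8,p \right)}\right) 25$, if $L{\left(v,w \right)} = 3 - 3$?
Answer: $1050$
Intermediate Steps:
$L{\left(v,w \right)} = 0$ ($L{\left(v,w \right)} = 3 - 3 = 0$)
$\left(42 + L{\left(-8,p \right)}\right) 25 = \left(42 + 0\right) 25 = 42 \cdot 25 = 1050$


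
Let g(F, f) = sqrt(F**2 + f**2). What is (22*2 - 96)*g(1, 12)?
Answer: -52*sqrt(145) ≈ -626.16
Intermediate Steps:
(22*2 - 96)*g(1, 12) = (22*2 - 96)*sqrt(1**2 + 12**2) = (44 - 96)*sqrt(1 + 144) = -52*sqrt(145)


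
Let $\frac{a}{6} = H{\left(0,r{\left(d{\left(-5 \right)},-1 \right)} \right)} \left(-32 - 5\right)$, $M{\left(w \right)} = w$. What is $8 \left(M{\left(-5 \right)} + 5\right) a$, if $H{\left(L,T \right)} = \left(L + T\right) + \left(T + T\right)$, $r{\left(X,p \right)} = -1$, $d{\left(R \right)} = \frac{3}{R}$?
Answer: $0$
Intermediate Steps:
$H{\left(L,T \right)} = L + 3 T$ ($H{\left(L,T \right)} = \left(L + T\right) + 2 T = L + 3 T$)
$a = 666$ ($a = 6 \left(0 + 3 \left(-1\right)\right) \left(-32 - 5\right) = 6 \left(0 - 3\right) \left(-37\right) = 6 \left(\left(-3\right) \left(-37\right)\right) = 6 \cdot 111 = 666$)
$8 \left(M{\left(-5 \right)} + 5\right) a = 8 \left(-5 + 5\right) 666 = 8 \cdot 0 \cdot 666 = 0 \cdot 666 = 0$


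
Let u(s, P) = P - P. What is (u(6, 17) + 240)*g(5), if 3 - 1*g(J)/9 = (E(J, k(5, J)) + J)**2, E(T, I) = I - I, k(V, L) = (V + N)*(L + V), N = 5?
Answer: -47520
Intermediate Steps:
u(s, P) = 0
k(V, L) = (5 + V)*(L + V) (k(V, L) = (V + 5)*(L + V) = (5 + V)*(L + V))
E(T, I) = 0
g(J) = 27 - 9*J**2 (g(J) = 27 - 9*(0 + J)**2 = 27 - 9*J**2)
(u(6, 17) + 240)*g(5) = (0 + 240)*(27 - 9*5**2) = 240*(27 - 9*25) = 240*(27 - 225) = 240*(-198) = -47520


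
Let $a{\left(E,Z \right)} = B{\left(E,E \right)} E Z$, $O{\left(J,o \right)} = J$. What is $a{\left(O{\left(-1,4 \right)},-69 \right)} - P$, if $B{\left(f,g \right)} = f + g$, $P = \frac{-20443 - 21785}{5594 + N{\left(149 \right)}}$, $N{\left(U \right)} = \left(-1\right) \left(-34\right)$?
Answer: $- \frac{61203}{469} \approx -130.5$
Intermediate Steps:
$N{\left(U \right)} = 34$
$P = - \frac{3519}{469}$ ($P = \frac{-20443 - 21785}{5594 + 34} = - \frac{42228}{5628} = \left(-42228\right) \frac{1}{5628} = - \frac{3519}{469} \approx -7.5032$)
$a{\left(E,Z \right)} = 2 Z E^{2}$ ($a{\left(E,Z \right)} = \left(E + E\right) E Z = 2 E E Z = 2 E^{2} Z = 2 Z E^{2}$)
$a{\left(O{\left(-1,4 \right)},-69 \right)} - P = 2 \left(-69\right) \left(-1\right)^{2} - - \frac{3519}{469} = 2 \left(-69\right) 1 + \frac{3519}{469} = -138 + \frac{3519}{469} = - \frac{61203}{469}$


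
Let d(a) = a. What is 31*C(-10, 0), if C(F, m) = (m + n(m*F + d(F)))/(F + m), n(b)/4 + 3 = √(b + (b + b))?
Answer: 186/5 - 62*I*√30/5 ≈ 37.2 - 67.918*I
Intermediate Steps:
n(b) = -12 + 4*√3*√b (n(b) = -12 + 4*√(b + (b + b)) = -12 + 4*√(b + 2*b) = -12 + 4*√(3*b) = -12 + 4*(√3*√b) = -12 + 4*√3*√b)
C(F, m) = (-12 + m + 4*√3*√(F + F*m))/(F + m) (C(F, m) = (m + (-12 + 4*√3*√(m*F + F)))/(F + m) = (m + (-12 + 4*√3*√(F*m + F)))/(F + m) = (m + (-12 + 4*√3*√(F + F*m)))/(F + m) = (-12 + m + 4*√3*√(F + F*m))/(F + m))
31*C(-10, 0) = 31*((-12 + 0 + 4*√3*√(-10*(1 + 0)))/(-10 + 0)) = 31*((-12 + 0 + 4*√3*√(-10*1))/(-10)) = 31*(-(-12 + 0 + 4*√3*√(-10))/10) = 31*(-(-12 + 0 + 4*√3*(I*√10))/10) = 31*(-(-12 + 0 + 4*I*√30)/10) = 31*(-(-12 + 4*I*√30)/10) = 31*(6/5 - 2*I*√30/5) = 186/5 - 62*I*√30/5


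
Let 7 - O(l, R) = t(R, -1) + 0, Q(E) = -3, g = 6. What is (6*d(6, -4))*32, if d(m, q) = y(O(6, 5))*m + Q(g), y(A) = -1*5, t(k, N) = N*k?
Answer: -6336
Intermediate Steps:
O(l, R) = 7 + R (O(l, R) = 7 - (-R + 0) = 7 - (-1)*R = 7 + R)
y(A) = -5
d(m, q) = -3 - 5*m (d(m, q) = -5*m - 3 = -3 - 5*m)
(6*d(6, -4))*32 = (6*(-3 - 5*6))*32 = (6*(-3 - 30))*32 = (6*(-33))*32 = -198*32 = -6336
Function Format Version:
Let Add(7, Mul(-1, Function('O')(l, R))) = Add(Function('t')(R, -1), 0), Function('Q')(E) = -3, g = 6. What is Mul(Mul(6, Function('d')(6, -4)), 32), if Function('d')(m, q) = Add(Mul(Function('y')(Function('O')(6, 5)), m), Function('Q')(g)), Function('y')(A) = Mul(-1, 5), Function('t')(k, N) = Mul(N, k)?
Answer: -6336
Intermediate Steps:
Function('O')(l, R) = Add(7, R) (Function('O')(l, R) = Add(7, Mul(-1, Add(Mul(-1, R), 0))) = Add(7, Mul(-1, Mul(-1, R))) = Add(7, R))
Function('y')(A) = -5
Function('d')(m, q) = Add(-3, Mul(-5, m)) (Function('d')(m, q) = Add(Mul(-5, m), -3) = Add(-3, Mul(-5, m)))
Mul(Mul(6, Function('d')(6, -4)), 32) = Mul(Mul(6, Add(-3, Mul(-5, 6))), 32) = Mul(Mul(6, Add(-3, -30)), 32) = Mul(Mul(6, -33), 32) = Mul(-198, 32) = -6336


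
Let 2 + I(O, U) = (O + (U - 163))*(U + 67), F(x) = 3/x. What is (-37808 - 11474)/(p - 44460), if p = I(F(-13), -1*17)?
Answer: 320333/347578 ≈ 0.92161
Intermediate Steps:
I(O, U) = -2 + (67 + U)*(-163 + O + U) (I(O, U) = -2 + (O + (U - 163))*(U + 67) = -2 + (O + (-163 + U))*(67 + U) = -2 + (-163 + O + U)*(67 + U) = -2 + (67 + U)*(-163 + O + U))
p = -117176/13 (p = -10923 + (-1*17)**2 - (-96)*17 + 67*(3/(-13)) + (3/(-13))*(-1*17) = -10923 + (-17)**2 - 96*(-17) + 67*(3*(-1/13)) + (3*(-1/13))*(-17) = -10923 + 289 + 1632 + 67*(-3/13) - 3/13*(-17) = -10923 + 289 + 1632 - 201/13 + 51/13 = -117176/13 ≈ -9013.5)
(-37808 - 11474)/(p - 44460) = (-37808 - 11474)/(-117176/13 - 44460) = -49282/(-695156/13) = -49282*(-13/695156) = 320333/347578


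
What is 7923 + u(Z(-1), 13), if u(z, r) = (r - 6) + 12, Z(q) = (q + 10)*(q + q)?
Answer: 7942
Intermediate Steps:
Z(q) = 2*q*(10 + q) (Z(q) = (10 + q)*(2*q) = 2*q*(10 + q))
u(z, r) = 6 + r (u(z, r) = (-6 + r) + 12 = 6 + r)
7923 + u(Z(-1), 13) = 7923 + (6 + 13) = 7923 + 19 = 7942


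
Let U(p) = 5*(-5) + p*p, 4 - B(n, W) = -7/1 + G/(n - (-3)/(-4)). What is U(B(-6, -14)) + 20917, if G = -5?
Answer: 15306997/729 ≈ 20997.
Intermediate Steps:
B(n, W) = 11 + 5/(-3/4 + n) (B(n, W) = 4 - (-7/1 - 5/(n - (-3)/(-4))) = 4 - (-7*1 - 5/(n - (-3)*(-1)/4)) = 4 - (-7 - 5/(n - 1*3/4)) = 4 - (-7 - 5/(n - 3/4)) = 4 - (-7 - 5/(-3/4 + n)) = 4 + (7 + 5/(-3/4 + n)) = 11 + 5/(-3/4 + n))
U(p) = -25 + p**2
U(B(-6, -14)) + 20917 = (-25 + ((-13 + 44*(-6))/(-3 + 4*(-6)))**2) + 20917 = (-25 + ((-13 - 264)/(-3 - 24))**2) + 20917 = (-25 + (-277/(-27))**2) + 20917 = (-25 + (-1/27*(-277))**2) + 20917 = (-25 + (277/27)**2) + 20917 = (-25 + 76729/729) + 20917 = 58504/729 + 20917 = 15306997/729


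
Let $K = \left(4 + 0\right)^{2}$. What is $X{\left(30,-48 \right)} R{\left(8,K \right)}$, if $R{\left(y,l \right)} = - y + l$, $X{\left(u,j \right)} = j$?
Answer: $-384$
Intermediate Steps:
$K = 16$ ($K = 4^{2} = 16$)
$R{\left(y,l \right)} = l - y$
$X{\left(30,-48 \right)} R{\left(8,K \right)} = - 48 \left(16 - 8\right) = \left(-48\right) 8 = -384$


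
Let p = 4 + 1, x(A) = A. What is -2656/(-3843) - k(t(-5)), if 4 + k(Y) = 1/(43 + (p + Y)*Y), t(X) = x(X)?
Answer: 771361/165249 ≈ 4.6679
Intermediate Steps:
t(X) = X
p = 5
k(Y) = -4 + 1/(43 + Y*(5 + Y)) (k(Y) = -4 + 1/(43 + (5 + Y)*Y) = -4 + 1/(43 + Y*(5 + Y)))
-2656/(-3843) - k(t(-5)) = -2656/(-3843) - (-171 - 20*(-5) - 4*(-5)²)/(43 + (-5)² + 5*(-5)) = -2656*(-1/3843) - (-171 + 100 - 4*25)/(43 + 25 - 25) = 2656/3843 - (-171 + 100 - 100)/43 = 2656/3843 - (-171)/43 = 2656/3843 - 1*(-171/43) = 2656/3843 + 171/43 = 771361/165249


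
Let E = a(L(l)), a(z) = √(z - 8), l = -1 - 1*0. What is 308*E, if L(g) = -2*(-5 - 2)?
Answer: 308*√6 ≈ 754.44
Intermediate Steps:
l = -1 (l = -1 + 0 = -1)
L(g) = 14 (L(g) = -2*(-7) = 14)
a(z) = √(-8 + z)
E = √6 (E = √(-8 + 14) = √6 ≈ 2.4495)
308*E = 308*√6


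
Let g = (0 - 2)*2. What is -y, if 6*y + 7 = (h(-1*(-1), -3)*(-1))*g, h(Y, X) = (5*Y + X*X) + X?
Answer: -37/6 ≈ -6.1667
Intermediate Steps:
h(Y, X) = X + X**2 + 5*Y (h(Y, X) = (5*Y + X**2) + X = (X**2 + 5*Y) + X = X + X**2 + 5*Y)
g = -4 (g = -2*2 = -4)
y = 37/6 (y = -7/6 + (((-3 + (-3)**2 + 5*(-1*(-1)))*(-1))*(-4))/6 = -7/6 + (((-3 + 9 + 5*1)*(-1))*(-4))/6 = -7/6 + (((-3 + 9 + 5)*(-1))*(-4))/6 = -7/6 + ((11*(-1))*(-4))/6 = -7/6 + (-11*(-4))/6 = -7/6 + (1/6)*44 = -7/6 + 22/3 = 37/6 ≈ 6.1667)
-y = -1*37/6 = -37/6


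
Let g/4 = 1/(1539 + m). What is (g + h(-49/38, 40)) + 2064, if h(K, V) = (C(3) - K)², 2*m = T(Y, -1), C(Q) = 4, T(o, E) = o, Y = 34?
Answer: 1175099257/561716 ≈ 2092.0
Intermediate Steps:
m = 17 (m = (½)*34 = 17)
h(K, V) = (4 - K)²
g = 1/389 (g = 4/(1539 + 17) = 4/1556 = 4*(1/1556) = 1/389 ≈ 0.0025707)
(g + h(-49/38, 40)) + 2064 = (1/389 + (-4 - 49/38)²) + 2064 = (1/389 + (-201/38)²) + 2064 = (1/389 + 40401/1444) + 2064 = 15717433/561716 + 2064 = 1175099257/561716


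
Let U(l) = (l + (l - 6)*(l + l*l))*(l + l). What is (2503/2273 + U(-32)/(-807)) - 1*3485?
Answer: -3959640510/611437 ≈ -6476.0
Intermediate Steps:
U(l) = 2*l*(l + (-6 + l)*(l + l**2)) (U(l) = (l + (-6 + l)*(l + l**2))*(2*l) = 2*l*(l + (-6 + l)*(l + l**2)))
(2503/2273 + U(-32)/(-807)) - 1*3485 = (2503/2273 + (2*(-32)**2*(-5 + (-32)**2 - 5*(-32)))/(-807)) - 1*3485 = (2503*(1/2273) + (2*1024*(-5 + 1024 + 160))*(-1/807)) - 3485 = (2503/2273 + (2*1024*1179)*(-1/807)) - 3485 = (2503/2273 + 2414592*(-1/807)) - 3485 = (2503/2273 - 804864/269) - 3485 = -1828782565/611437 - 3485 = -3959640510/611437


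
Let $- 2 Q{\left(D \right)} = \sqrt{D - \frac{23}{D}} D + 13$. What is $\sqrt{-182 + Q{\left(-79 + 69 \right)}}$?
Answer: $\frac{\sqrt{-754 + 2 i \sqrt{770}}}{2} \approx 0.50494 + 13.739 i$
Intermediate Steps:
$Q{\left(D \right)} = - \frac{13}{2} - \frac{D \sqrt{D - \frac{23}{D}}}{2}$ ($Q{\left(D \right)} = - \frac{\sqrt{D - \frac{23}{D}} D + 13}{2} = - \frac{D \sqrt{D - \frac{23}{D}} + 13}{2} = - \frac{13 + D \sqrt{D - \frac{23}{D}}}{2} = - \frac{13}{2} - \frac{D \sqrt{D - \frac{23}{D}}}{2}$)
$\sqrt{-182 + Q{\left(-79 + 69 \right)}} = \sqrt{-182 - \left(\frac{13}{2} + \frac{\left(-79 + 69\right) \sqrt{\frac{-23 + \left(-79 + 69\right)^{2}}{-79 + 69}}}{2}\right)} = \sqrt{-182 - \left(\frac{13}{2} - 5 \sqrt{\frac{-23 + \left(-10\right)^{2}}{-10}}\right)} = \sqrt{-182 - \left(\frac{13}{2} - 5 \sqrt{- \frac{-23 + 100}{10}}\right)} = \sqrt{-182 - \left(\frac{13}{2} - 5 \sqrt{\left(- \frac{1}{10}\right) 77}\right)} = \sqrt{-182 - \left(\frac{13}{2} - 5 \sqrt{- \frac{77}{10}}\right)} = \sqrt{-182 - \left(\frac{13}{2} - 5 \frac{i \sqrt{770}}{10}\right)} = \sqrt{-182 - \left(\frac{13}{2} - \frac{i \sqrt{770}}{2}\right)} = \sqrt{- \frac{377}{2} + \frac{i \sqrt{770}}{2}}$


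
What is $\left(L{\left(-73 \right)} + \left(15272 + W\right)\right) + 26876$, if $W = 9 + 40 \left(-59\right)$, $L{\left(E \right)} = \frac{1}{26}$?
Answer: $\frac{1034723}{26} \approx 39797.0$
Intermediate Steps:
$L{\left(E \right)} = \frac{1}{26}$
$W = -2351$ ($W = 9 - 2360 = -2351$)
$\left(L{\left(-73 \right)} + \left(15272 + W\right)\right) + 26876 = \left(\frac{1}{26} + \left(15272 - 2351\right)\right) + 26876 = \left(\frac{1}{26} + 12921\right) + 26876 = \frac{335947}{26} + 26876 = \frac{1034723}{26}$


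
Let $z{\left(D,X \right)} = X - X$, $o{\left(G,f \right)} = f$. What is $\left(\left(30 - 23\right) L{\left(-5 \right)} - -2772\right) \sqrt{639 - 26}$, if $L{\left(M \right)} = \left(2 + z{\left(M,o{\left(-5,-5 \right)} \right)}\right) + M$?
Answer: $2751 \sqrt{613} \approx 68112.0$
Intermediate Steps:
$z{\left(D,X \right)} = 0$
$L{\left(M \right)} = 2 + M$ ($L{\left(M \right)} = \left(2 + 0\right) + M = 2 + M$)
$\left(\left(30 - 23\right) L{\left(-5 \right)} - -2772\right) \sqrt{639 - 26} = \left(\left(30 - 23\right) \left(2 - 5\right) - -2772\right) \sqrt{639 - 26} = \left(\left(30 - 23\right) \left(-3\right) + 2772\right) \sqrt{613} = \left(7 \left(-3\right) + 2772\right) \sqrt{613} = \left(-21 + 2772\right) \sqrt{613} = 2751 \sqrt{613}$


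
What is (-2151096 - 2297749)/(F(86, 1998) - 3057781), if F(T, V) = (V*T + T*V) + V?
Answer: 4448845/2712127 ≈ 1.6404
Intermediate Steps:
F(T, V) = V + 2*T*V (F(T, V) = (T*V + T*V) + V = 2*T*V + V = V + 2*T*V)
(-2151096 - 2297749)/(F(86, 1998) - 3057781) = (-2151096 - 2297749)/(1998*(1 + 2*86) - 3057781) = -4448845/(1998*(1 + 172) - 3057781) = -4448845/(1998*173 - 3057781) = -4448845/(345654 - 3057781) = -4448845/(-2712127) = -4448845*(-1/2712127) = 4448845/2712127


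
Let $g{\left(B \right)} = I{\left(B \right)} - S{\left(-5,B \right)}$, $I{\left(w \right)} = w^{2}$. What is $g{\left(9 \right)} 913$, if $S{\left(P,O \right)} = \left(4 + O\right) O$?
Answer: $-32868$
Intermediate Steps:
$S{\left(P,O \right)} = O \left(4 + O\right)$
$g{\left(B \right)} = B^{2} - B \left(4 + B\right)$
$g{\left(9 \right)} 913 = \left(-4\right) 9 \cdot 913 = \left(-36\right) 913 = -32868$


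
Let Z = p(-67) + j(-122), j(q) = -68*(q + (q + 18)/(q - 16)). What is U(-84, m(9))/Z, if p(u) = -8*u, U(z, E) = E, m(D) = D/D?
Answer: 69/605872 ≈ 0.00011389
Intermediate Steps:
m(D) = 1
j(q) = -68*q - 68*(18 + q)/(-16 + q) (j(q) = -68*(q + (18 + q)/(-16 + q)) = -68*q - 68*(18 + q)/(-16 + q))
Z = 605872/69 (Z = -8*(-67) + 68*(-18 - 1*(-122)² + 15*(-122))/(-16 - 122) = 536 + 68*(-18 - 1*14884 - 1830)/(-138) = 536 + 68*(-1/138)*(-18 - 14884 - 1830) = 536 + 68*(-1/138)*(-16732) = 536 + 568888/69 = 605872/69 ≈ 8780.8)
U(-84, m(9))/Z = 1/(605872/69) = 1*(69/605872) = 69/605872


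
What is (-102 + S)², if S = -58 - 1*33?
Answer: 37249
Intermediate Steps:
S = -91 (S = -58 - 33 = -91)
(-102 + S)² = (-102 - 91)² = (-193)² = 37249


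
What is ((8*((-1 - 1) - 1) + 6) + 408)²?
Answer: 152100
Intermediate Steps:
((8*((-1 - 1) - 1) + 6) + 408)² = ((8*(-2 - 1) + 6) + 408)² = ((8*(-3) + 6) + 408)² = ((-24 + 6) + 408)² = (-18 + 408)² = 390² = 152100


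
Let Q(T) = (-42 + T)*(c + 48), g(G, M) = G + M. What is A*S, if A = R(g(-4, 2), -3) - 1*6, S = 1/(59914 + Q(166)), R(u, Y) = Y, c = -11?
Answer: -9/64502 ≈ -0.00013953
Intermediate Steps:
Q(T) = -1554 + 37*T (Q(T) = (-42 + T)*(-11 + 48) = (-42 + T)*37 = -1554 + 37*T)
S = 1/64502 (S = 1/(59914 + (-1554 + 37*166)) = 1/(59914 + (-1554 + 6142)) = 1/(59914 + 4588) = 1/64502 ≈ 1.5503e-5)
A = -9 (A = -3 - 1*6 = -3 - 6 = -9)
A*S = -9*1/64502 = -9/64502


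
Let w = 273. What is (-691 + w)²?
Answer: 174724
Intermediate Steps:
(-691 + w)² = (-691 + 273)² = (-418)² = 174724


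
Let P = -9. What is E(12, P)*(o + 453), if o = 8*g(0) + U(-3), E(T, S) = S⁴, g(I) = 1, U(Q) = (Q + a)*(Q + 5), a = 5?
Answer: 3050865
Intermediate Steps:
U(Q) = (5 + Q)² (U(Q) = (Q + 5)*(Q + 5) = (5 + Q)*(5 + Q) = (5 + Q)²)
o = 12 (o = 8*1 + (25 + (-3)² + 10*(-3)) = 8 + (25 + 9 - 30) = 8 + 4 = 12)
E(12, P)*(o + 453) = (-9)⁴*(12 + 453) = 6561*465 = 3050865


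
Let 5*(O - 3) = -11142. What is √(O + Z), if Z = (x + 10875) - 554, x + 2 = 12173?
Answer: √506665/5 ≈ 142.36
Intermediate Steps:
O = -11127/5 (O = 3 + (⅕)*(-11142) = 3 - 11142/5 = -11127/5 ≈ -2225.4)
x = 12171 (x = -2 + 12173 = 12171)
Z = 22492 (Z = (12171 + 10875) - 554 = 23046 - 554 = 22492)
√(O + Z) = √(-11127/5 + 22492) = √(101333/5) = √506665/5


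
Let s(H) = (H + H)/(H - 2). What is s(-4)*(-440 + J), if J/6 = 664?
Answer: 14176/3 ≈ 4725.3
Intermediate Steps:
J = 3984 (J = 6*664 = 3984)
s(H) = 2*H/(-2 + H) (s(H) = (2*H)/(-2 + H) = 2*H/(-2 + H))
s(-4)*(-440 + J) = (2*(-4)/(-2 - 4))*(-440 + 3984) = (2*(-4)/(-6))*3544 = (2*(-4)*(-⅙))*3544 = (4/3)*3544 = 14176/3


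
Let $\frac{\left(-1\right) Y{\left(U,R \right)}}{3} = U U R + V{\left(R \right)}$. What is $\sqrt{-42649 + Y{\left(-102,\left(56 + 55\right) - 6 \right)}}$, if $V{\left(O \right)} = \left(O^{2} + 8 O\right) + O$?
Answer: $i \sqrt{3355819} \approx 1831.9 i$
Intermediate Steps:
$V{\left(O \right)} = O^{2} + 9 O$
$Y{\left(U,R \right)} = - 3 R U^{2} - 3 R \left(9 + R\right)$ ($Y{\left(U,R \right)} = - 3 \left(U U R + R \left(9 + R\right)\right) = - 3 \left(U^{2} R + R \left(9 + R\right)\right) = - 3 \left(R U^{2} + R \left(9 + R\right)\right) = - 3 R U^{2} - 3 R \left(9 + R\right)$)
$\sqrt{-42649 + Y{\left(-102,\left(56 + 55\right) - 6 \right)}} = \sqrt{-42649 + 3 \left(\left(56 + 55\right) - 6\right) \left(-9 - \left(\left(56 + 55\right) - 6\right) - \left(-102\right)^{2}\right)} = \sqrt{-42649 + 3 \left(111 - 6\right) \left(-9 - \left(111 - 6\right) - 10404\right)} = \sqrt{-42649 + 3 \cdot 105 \left(-9 - 105 - 10404\right)} = \sqrt{-42649 + 3 \cdot 105 \left(-10518\right)} = \sqrt{-42649 - 3313170} = \sqrt{-3355819} = i \sqrt{3355819}$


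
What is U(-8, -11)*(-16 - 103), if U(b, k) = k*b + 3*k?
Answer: -6545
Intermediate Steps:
U(b, k) = 3*k + b*k (U(b, k) = b*k + 3*k = 3*k + b*k)
U(-8, -11)*(-16 - 103) = (-11*(3 - 8))*(-16 - 103) = -11*(-5)*(-119) = 55*(-119) = -6545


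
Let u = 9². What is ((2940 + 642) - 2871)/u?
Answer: 79/9 ≈ 8.7778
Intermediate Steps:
u = 81
((2940 + 642) - 2871)/u = ((2940 + 642) - 2871)/81 = (3582 - 2871)*(1/81) = 711*(1/81) = 79/9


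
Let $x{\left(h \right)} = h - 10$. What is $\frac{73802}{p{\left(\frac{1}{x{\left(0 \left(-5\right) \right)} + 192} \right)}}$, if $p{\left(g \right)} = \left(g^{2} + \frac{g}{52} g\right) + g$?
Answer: $\frac{127120107296}{9517} \approx 1.3357 \cdot 10^{7}$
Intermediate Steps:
$x{\left(h \right)} = -10 + h$
$p{\left(g \right)} = g + \frac{53 g^{2}}{52}$ ($p{\left(g \right)} = \left(g^{2} + g \frac{1}{52} g\right) + g = \left(g^{2} + \frac{g}{52} g\right) + g = \left(g^{2} + \frac{g^{2}}{52}\right) + g = \frac{53 g^{2}}{52} + g = g + \frac{53 g^{2}}{52}$)
$\frac{73802}{p{\left(\frac{1}{x{\left(0 \left(-5\right) \right)} + 192} \right)}} = \frac{73802}{\frac{1}{52} \frac{1}{\left(-10 + 0 \left(-5\right)\right) + 192} \left(52 + \frac{53}{\left(-10 + 0 \left(-5\right)\right) + 192}\right)} = \frac{73802}{\frac{1}{52} \frac{1}{\left(-10 + 0\right) + 192} \left(52 + \frac{53}{\left(-10 + 0\right) + 192}\right)} = \frac{73802}{\frac{1}{52} \frac{1}{-10 + 192} \left(52 + \frac{53}{-10 + 192}\right)} = \frac{73802}{\frac{1}{52} \cdot \frac{1}{182} \left(52 + \frac{53}{182}\right)} = \frac{73802}{\frac{1}{52} \cdot \frac{1}{182} \cdot \frac{9517}{182}} = \frac{73802}{\frac{9517}{1722448}} = 73802 \cdot \frac{1722448}{9517} = \frac{127120107296}{9517}$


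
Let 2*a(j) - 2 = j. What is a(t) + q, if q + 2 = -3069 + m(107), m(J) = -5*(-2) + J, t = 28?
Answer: -2939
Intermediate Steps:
a(j) = 1 + j/2
m(J) = 10 + J
q = -2954 (q = -2 + (-3069 + (10 + 107)) = -2 + (-3069 + 117) = -2 - 2952 = -2954)
a(t) + q = (1 + (1/2)*28) - 2954 = (1 + 14) - 2954 = 15 - 2954 = -2939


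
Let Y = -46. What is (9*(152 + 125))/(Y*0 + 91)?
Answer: 2493/91 ≈ 27.396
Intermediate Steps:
(9*(152 + 125))/(Y*0 + 91) = (9*(152 + 125))/(-46*0 + 91) = (9*277)/(0 + 91) = 2493/91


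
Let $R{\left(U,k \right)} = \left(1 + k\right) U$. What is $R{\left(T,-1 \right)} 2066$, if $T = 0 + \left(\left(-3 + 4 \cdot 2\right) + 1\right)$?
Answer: $0$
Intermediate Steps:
$T = 6$ ($T = 0 + \left(\left(-3 + 8\right) + 1\right) = 0 + \left(5 + 1\right) = 0 + 6 = 6$)
$R{\left(U,k \right)} = U \left(1 + k\right)$
$R{\left(T,-1 \right)} 2066 = 6 \left(1 - 1\right) 2066 = 6 \cdot 0 \cdot 2066 = 0 \cdot 2066 = 0$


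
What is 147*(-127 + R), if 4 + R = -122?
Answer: -37191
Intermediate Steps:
R = -126 (R = -4 - 122 = -126)
147*(-127 + R) = 147*(-127 - 126) = 147*(-253) = -37191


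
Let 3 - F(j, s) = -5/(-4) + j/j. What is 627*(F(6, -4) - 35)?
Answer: -85899/4 ≈ -21475.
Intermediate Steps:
F(j, s) = 3/4 (F(j, s) = 3 - (-5/(-4) + j/j) = 3 - (-5*(-1/4) + 1) = 3 - (5/4 + 1) = 3 - 1*9/4 = 3 - 9/4 = 3/4)
627*(F(6, -4) - 35) = 627*(3/4 - 35) = 627*(-137/4) = -85899/4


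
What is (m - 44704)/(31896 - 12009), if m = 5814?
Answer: -38890/19887 ≈ -1.9555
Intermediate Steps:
(m - 44704)/(31896 - 12009) = (5814 - 44704)/(31896 - 12009) = -38890/19887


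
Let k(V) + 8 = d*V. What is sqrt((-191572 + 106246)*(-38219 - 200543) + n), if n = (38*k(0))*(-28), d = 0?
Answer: 2*sqrt(5093153731) ≈ 1.4273e+5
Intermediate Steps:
k(V) = -8 (k(V) = -8 + 0*V = -8 + 0 = -8)
n = 8512 (n = (38*(-8))*(-28) = -304*(-28) = 8512)
sqrt((-191572 + 106246)*(-38219 - 200543) + n) = sqrt((-191572 + 106246)*(-38219 - 200543) + 8512) = sqrt(-85326*(-238762) + 8512) = sqrt(20372606412 + 8512) = sqrt(20372614924) = 2*sqrt(5093153731)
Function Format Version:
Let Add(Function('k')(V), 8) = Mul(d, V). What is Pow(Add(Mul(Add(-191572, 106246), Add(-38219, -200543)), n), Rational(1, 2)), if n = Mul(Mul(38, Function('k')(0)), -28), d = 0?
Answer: Mul(2, Pow(5093153731, Rational(1, 2))) ≈ 1.4273e+5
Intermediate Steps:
Function('k')(V) = -8 (Function('k')(V) = Add(-8, Mul(0, V)) = Add(-8, 0) = -8)
n = 8512 (n = Mul(Mul(38, -8), -28) = Mul(-304, -28) = 8512)
Pow(Add(Mul(Add(-191572, 106246), Add(-38219, -200543)), n), Rational(1, 2)) = Pow(Add(Mul(Add(-191572, 106246), Add(-38219, -200543)), 8512), Rational(1, 2)) = Pow(Add(Mul(-85326, -238762), 8512), Rational(1, 2)) = Pow(Add(20372606412, 8512), Rational(1, 2)) = Pow(20372614924, Rational(1, 2)) = Mul(2, Pow(5093153731, Rational(1, 2)))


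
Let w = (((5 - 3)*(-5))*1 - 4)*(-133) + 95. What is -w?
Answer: -1957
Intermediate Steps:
w = 1957 (w = ((2*(-5))*1 - 4)*(-133) + 95 = (-10*1 - 4)*(-133) + 95 = (-10 - 4)*(-133) + 95 = -14*(-133) + 95 = 1862 + 95 = 1957)
-w = -1*1957 = -1957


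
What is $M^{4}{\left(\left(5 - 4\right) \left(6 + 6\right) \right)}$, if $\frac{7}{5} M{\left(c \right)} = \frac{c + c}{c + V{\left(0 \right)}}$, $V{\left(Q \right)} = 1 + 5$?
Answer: $\frac{160000}{194481} \approx 0.8227$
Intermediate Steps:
$V{\left(Q \right)} = 6$
$M{\left(c \right)} = \frac{10 c}{7 \left(6 + c\right)}$ ($M{\left(c \right)} = \frac{5 \frac{c + c}{c + 6}}{7} = \frac{5 \frac{2 c}{6 + c}}{7} = \frac{10 c}{7 \left(6 + c\right)}$)
$M^{4}{\left(\left(5 - 4\right) \left(6 + 6\right) \right)} = \left(\frac{10 \left(5 - 4\right) \left(6 + 6\right)}{7 \left(6 + \left(5 - 4\right) \left(6 + 6\right)\right)}\right)^{4} = \left(\frac{10 \cdot 1 \cdot 12}{7 \left(6 + 1 \cdot 12\right)}\right)^{4} = \left(\frac{10}{7} \cdot 12 \frac{1}{6 + 12}\right)^{4} = \left(\frac{10}{7} \cdot 12 \cdot \frac{1}{18}\right)^{4} = \left(\frac{20}{21}\right)^{4} = \frac{160000}{194481}$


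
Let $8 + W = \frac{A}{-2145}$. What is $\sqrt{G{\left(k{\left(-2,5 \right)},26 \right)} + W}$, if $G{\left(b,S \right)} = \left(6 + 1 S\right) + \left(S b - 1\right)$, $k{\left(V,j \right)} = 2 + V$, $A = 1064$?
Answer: $\frac{\sqrt{103541295}}{2145} \approx 4.7438$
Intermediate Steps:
$G{\left(b,S \right)} = 5 + S + S b$ ($G{\left(b,S \right)} = \left(6 + S\right) + \left(-1 + S b\right) = 5 + S + S b$)
$W = - \frac{18224}{2145}$ ($W = -8 + \frac{1064}{-2145} = -8 + 1064 \left(- \frac{1}{2145}\right) = -8 - \frac{1064}{2145} = - \frac{18224}{2145} \approx -8.496$)
$\sqrt{G{\left(k{\left(-2,5 \right)},26 \right)} + W} = \sqrt{\left(5 + 26 + 26 \left(2 - 2\right)\right) - \frac{18224}{2145}} = \sqrt{\left(5 + 26 + 26 \cdot 0\right) - \frac{18224}{2145}} = \sqrt{\left(5 + 26 + 0\right) - \frac{18224}{2145}} = \sqrt{31 - \frac{18224}{2145}} = \sqrt{\frac{48271}{2145}} = \frac{\sqrt{103541295}}{2145}$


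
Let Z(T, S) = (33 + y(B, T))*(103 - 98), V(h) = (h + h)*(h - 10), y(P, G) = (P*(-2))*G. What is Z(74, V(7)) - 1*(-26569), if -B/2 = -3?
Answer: 22294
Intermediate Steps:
B = 6 (B = -2*(-3) = 6)
y(P, G) = -2*G*P (y(P, G) = (-2*P)*G = -2*G*P)
V(h) = 2*h*(-10 + h) (V(h) = (2*h)*(-10 + h) = 2*h*(-10 + h))
Z(T, S) = 165 - 60*T (Z(T, S) = (33 - 2*T*6)*(103 - 98) = (33 - 12*T)*5 = 165 - 60*T)
Z(74, V(7)) - 1*(-26569) = (165 - 60*74) - 1*(-26569) = (165 - 4440) + 26569 = -4275 + 26569 = 22294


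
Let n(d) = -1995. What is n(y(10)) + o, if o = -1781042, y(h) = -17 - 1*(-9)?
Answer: -1783037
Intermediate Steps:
y(h) = -8 (y(h) = -17 + 9 = -8)
n(y(10)) + o = -1995 - 1781042 = -1783037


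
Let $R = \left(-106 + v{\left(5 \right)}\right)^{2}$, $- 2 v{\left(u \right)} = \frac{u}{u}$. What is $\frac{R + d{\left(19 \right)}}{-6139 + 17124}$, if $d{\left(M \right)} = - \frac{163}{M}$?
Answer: $\frac{861359}{834860} \approx 1.0317$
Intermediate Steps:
$v{\left(u \right)} = - \frac{1}{2}$ ($v{\left(u \right)} = - \frac{u \frac{1}{u}}{2} = \left(- \frac{1}{2}\right) 1 = - \frac{1}{2}$)
$R = \frac{45369}{4}$ ($R = \left(-106 - \frac{1}{2}\right)^{2} = \left(- \frac{213}{2}\right)^{2} = \frac{45369}{4} \approx 11342.0$)
$\frac{R + d{\left(19 \right)}}{-6139 + 17124} = \frac{\frac{45369}{4} - \frac{163}{19}}{-6139 + 17124} = \frac{\frac{45369}{4} - \frac{163}{19}}{10985} = \left(\frac{45369}{4} - \frac{163}{19}\right) \frac{1}{10985} = \frac{861359}{76} \cdot \frac{1}{10985} = \frac{861359}{834860}$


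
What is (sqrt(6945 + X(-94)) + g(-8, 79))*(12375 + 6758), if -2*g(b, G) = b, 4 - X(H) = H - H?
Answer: 76532 + 19133*sqrt(6949) ≈ 1.6715e+6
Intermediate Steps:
X(H) = 4 (X(H) = 4 - (H - H) = 4 - 1*0 = 4 + 0 = 4)
g(b, G) = -b/2
(sqrt(6945 + X(-94)) + g(-8, 79))*(12375 + 6758) = (sqrt(6945 + 4) - 1/2*(-8))*(12375 + 6758) = (sqrt(6949) + 4)*19133 = (4 + sqrt(6949))*19133 = 76532 + 19133*sqrt(6949)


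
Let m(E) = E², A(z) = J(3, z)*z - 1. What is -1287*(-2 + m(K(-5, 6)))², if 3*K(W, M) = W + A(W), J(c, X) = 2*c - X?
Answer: -1960845887/9 ≈ -2.1787e+8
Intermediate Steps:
J(c, X) = -X + 2*c
A(z) = -1 + z*(6 - z) (A(z) = (-z + 2*3)*z - 1 = (-z + 6)*z - 1 = (6 - z)*z - 1 = z*(6 - z) - 1 = -1 + z*(6 - z))
K(W, M) = -⅓ + W/3 - W*(-6 + W)/3 (K(W, M) = (W + (-1 - W*(-6 + W)))/3 = (-1 + W - W*(-6 + W))/3 = -⅓ + W/3 - W*(-6 + W)/3)
-1287*(-2 + m(K(-5, 6)))² = -1287*(-2 + (-⅓ + (⅓)*(-5) - ⅓*(-5)*(-6 - 5))²)² = -1287*(-2 + (-⅓ - 5/3 - ⅓*(-5)*(-11))²)² = -1287*(-2 + (-⅓ - 5/3 - 55/3)²)² = -1287*(-2 + (-61/3)²)² = -1287*(-2 + 3721/9)² = -1287*(3703/9)² = -1287*13712209/81 = -1960845887/9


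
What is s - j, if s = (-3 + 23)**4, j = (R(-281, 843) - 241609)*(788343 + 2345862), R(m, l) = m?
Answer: 758133007450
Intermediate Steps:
j = -758132847450 (j = (-281 - 241609)*(788343 + 2345862) = -241890*3134205 = -758132847450)
s = 160000 (s = 20**4 = 160000)
s - j = 160000 - 1*(-758132847450) = 160000 + 758132847450 = 758133007450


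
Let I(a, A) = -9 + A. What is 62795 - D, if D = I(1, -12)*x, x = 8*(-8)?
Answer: 61451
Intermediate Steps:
x = -64
D = 1344 (D = (-9 - 12)*(-64) = -21*(-64) = 1344)
62795 - D = 62795 - 1*1344 = 62795 - 1344 = 61451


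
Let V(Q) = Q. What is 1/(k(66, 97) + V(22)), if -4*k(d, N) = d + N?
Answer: -4/75 ≈ -0.053333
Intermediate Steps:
k(d, N) = -N/4 - d/4 (k(d, N) = -(d + N)/4 = -(N + d)/4 = -N/4 - d/4)
1/(k(66, 97) + V(22)) = 1/((-¼*97 - ¼*66) + 22) = 1/((-97/4 - 33/2) + 22) = 1/(-163/4 + 22) = 1/(-75/4) = -4/75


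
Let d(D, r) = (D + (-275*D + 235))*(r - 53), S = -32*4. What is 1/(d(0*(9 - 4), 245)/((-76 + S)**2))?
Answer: 867/940 ≈ 0.92234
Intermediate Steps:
S = -128
d(D, r) = (-53 + r)*(235 - 274*D) (d(D, r) = (D + (235 - 275*D))*(-53 + r) = (235 - 274*D)*(-53 + r) = (-53 + r)*(235 - 274*D))
1/(d(0*(9 - 4), 245)/((-76 + S)**2)) = 1/((-12455 + 235*245 + 14522*(0*(9 - 4)) - 274*0*(9 - 4)*245)/((-76 - 128)**2)) = 1/((-12455 + 57575 + 14522*(0*5) - 274*0*5*245)/((-204)**2)) = 1/((-12455 + 57575 + 14522*0 - 274*0*245)/41616) = 1/((-12455 + 57575 + 0 + 0)*(1/41616)) = 1/(45120*(1/41616)) = 1/(940/867) = 867/940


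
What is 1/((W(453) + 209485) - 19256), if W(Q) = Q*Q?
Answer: 1/395438 ≈ 2.5288e-6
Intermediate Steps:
W(Q) = Q**2
1/((W(453) + 209485) - 19256) = 1/((453**2 + 209485) - 19256) = 1/((205209 + 209485) - 19256) = 1/(414694 - 19256) = 1/395438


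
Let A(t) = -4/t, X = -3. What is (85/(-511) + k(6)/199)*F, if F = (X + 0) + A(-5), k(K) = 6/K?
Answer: 180444/508445 ≈ 0.35489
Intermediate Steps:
F = -11/5 (F = (-3 + 0) - 4/(-5) = -3 - 4*(-1/5) = -3 + 4/5 = -11/5 ≈ -2.2000)
(85/(-511) + k(6)/199)*F = (85/(-511) + (6/6)/199)*(-11/5) = (85*(-1/511) + (6*(1/6))*(1/199))*(-11/5) = (-85/511 + 1*(1/199))*(-11/5) = (-85/511 + 1/199)*(-11/5) = -16404/101689*(-11/5) = 180444/508445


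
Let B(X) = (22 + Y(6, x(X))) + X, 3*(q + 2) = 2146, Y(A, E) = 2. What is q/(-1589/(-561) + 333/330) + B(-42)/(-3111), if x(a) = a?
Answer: 4149995906/22348387 ≈ 185.70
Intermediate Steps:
q = 2140/3 (q = -2 + (⅓)*2146 = -2 + 2146/3 = 2140/3 ≈ 713.33)
B(X) = 24 + X (B(X) = (22 + 2) + X = 24 + X)
q/(-1589/(-561) + 333/330) + B(-42)/(-3111) = 2140/(3*(-1589/(-561) + 333/330)) + (24 - 42)/(-3111) = 2140/(3*(-1589*(-1/561) + 333*(1/330))) - 18*(-1/3111) = 2140/(3*(1589/561 + 111/110)) + 6/1037 = 2140/(3*(21551/5610)) + 6/1037 = (2140/3)*(5610/21551) + 6/1037 = 4001800/21551 + 6/1037 = 4149995906/22348387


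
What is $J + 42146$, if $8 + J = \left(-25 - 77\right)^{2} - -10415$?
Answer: $62957$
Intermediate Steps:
$J = 20811$ ($J = -8 + \left(\left(-25 - 77\right)^{2} - -10415\right) = -8 + \left(\left(-102\right)^{2} + 10415\right) = -8 + \left(10404 + 10415\right) = -8 + 20819 = 20811$)
$J + 42146 = 20811 + 42146 = 62957$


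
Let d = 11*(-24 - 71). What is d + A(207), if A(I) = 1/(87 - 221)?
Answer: -140031/134 ≈ -1045.0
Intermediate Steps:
A(I) = -1/134 (A(I) = 1/(-134) = -1/134)
d = -1045 (d = 11*(-95) = -1045)
d + A(207) = -1045 - 1/134 = -140031/134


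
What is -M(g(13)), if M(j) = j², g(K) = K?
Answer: -169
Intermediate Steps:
-M(g(13)) = -1*13² = -1*169 = -169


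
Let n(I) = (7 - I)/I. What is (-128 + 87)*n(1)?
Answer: -246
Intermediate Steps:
n(I) = (7 - I)/I
(-128 + 87)*n(1) = (-128 + 87)*((7 - 1*1)/1) = -41*(7 - 1) = -41*6 = -246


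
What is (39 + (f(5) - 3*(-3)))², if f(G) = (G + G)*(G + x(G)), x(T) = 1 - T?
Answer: 3364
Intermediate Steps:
f(G) = 2*G (f(G) = (G + G)*(G + (1 - G)) = (2*G)*1 = 2*G)
(39 + (f(5) - 3*(-3)))² = (39 + (2*5 - 3*(-3)))² = (39 + (10 + 9))² = (39 + 19)² = 58² = 3364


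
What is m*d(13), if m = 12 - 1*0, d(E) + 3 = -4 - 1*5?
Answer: -144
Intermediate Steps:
d(E) = -12 (d(E) = -3 + (-4 - 1*5) = -3 + (-4 - 5) = -3 - 9 = -12)
m = 12 (m = 12 + 0 = 12)
m*d(13) = 12*(-12) = -144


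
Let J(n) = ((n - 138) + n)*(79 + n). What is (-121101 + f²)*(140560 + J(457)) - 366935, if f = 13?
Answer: -67298541207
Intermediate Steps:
J(n) = (-138 + 2*n)*(79 + n) (J(n) = ((-138 + n) + n)*(79 + n) = (-138 + 2*n)*(79 + n))
(-121101 + f²)*(140560 + J(457)) - 366935 = (-121101 + 13²)*(140560 + (-10902 + 2*457² + 20*457)) - 366935 = (-121101 + 169)*(140560 + (-10902 + 2*208849 + 9140)) - 366935 = -120932*(140560 + (-10902 + 417698 + 9140)) - 366935 = -120932*(140560 + 415936) - 366935 = -120932*556496 - 366935 = -67298174272 - 366935 = -67298541207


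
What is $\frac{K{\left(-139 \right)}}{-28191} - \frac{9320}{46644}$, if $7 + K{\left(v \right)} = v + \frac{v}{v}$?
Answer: $- \frac{7110465}{36526139} \approx -0.19467$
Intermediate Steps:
$K{\left(v \right)} = -6 + v$ ($K{\left(v \right)} = -7 + \left(v + \frac{v}{v}\right) = -7 + \left(v + 1\right) = -7 + \left(1 + v\right) = -6 + v$)
$\frac{K{\left(-139 \right)}}{-28191} - \frac{9320}{46644} = \frac{-6 - 139}{-28191} - \frac{9320}{46644} = \left(-145\right) \left(- \frac{1}{28191}\right) - \frac{2330}{11661} = \frac{145}{28191} - \frac{2330}{11661} = - \frac{7110465}{36526139}$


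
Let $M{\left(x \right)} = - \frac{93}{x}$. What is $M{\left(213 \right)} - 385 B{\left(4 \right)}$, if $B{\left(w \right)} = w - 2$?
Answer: $- \frac{54701}{71} \approx -770.44$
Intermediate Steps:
$B{\left(w \right)} = -2 + w$
$M{\left(213 \right)} - 385 B{\left(4 \right)} = - \frac{93}{213} - 385 \left(-2 + 4\right) = \left(-93\right) \frac{1}{213} - 770 = - \frac{31}{71} - 770 = - \frac{54701}{71}$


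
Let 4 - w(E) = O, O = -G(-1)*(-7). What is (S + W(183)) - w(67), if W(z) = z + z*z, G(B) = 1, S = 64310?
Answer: 97985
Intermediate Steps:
W(z) = z + z²
O = 7 (O = -1*1*(-7) = -1*(-7) = 7)
w(E) = -3 (w(E) = 4 - 1*7 = 4 - 7 = -3)
(S + W(183)) - w(67) = (64310 + 183*(1 + 183)) - 1*(-3) = (64310 + 183*184) + 3 = (64310 + 33672) + 3 = 97982 + 3 = 97985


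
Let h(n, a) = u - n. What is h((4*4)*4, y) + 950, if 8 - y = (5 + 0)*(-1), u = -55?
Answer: 831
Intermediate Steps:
y = 13 (y = 8 - (5 + 0)*(-1) = 8 - 5*(-1) = 8 - 1*(-5) = 8 + 5 = 13)
h(n, a) = -55 - n
h((4*4)*4, y) + 950 = (-55 - 4*4*4) + 950 = (-55 - 16*4) + 950 = (-55 - 1*64) + 950 = (-55 - 64) + 950 = -119 + 950 = 831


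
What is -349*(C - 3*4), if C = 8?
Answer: 1396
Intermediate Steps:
-349*(C - 3*4) = -349*(8 - 3*4) = -349*(8 - 12) = -349*(-4) = 1396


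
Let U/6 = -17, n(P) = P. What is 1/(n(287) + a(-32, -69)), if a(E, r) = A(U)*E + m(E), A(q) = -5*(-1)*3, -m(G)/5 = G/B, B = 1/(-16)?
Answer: -1/2753 ≈ -0.00036324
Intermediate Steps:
B = -1/16 ≈ -0.062500
m(G) = 80*G (m(G) = -5*G/(-1/16) = -5*G*(-16) = -(-80)*G = 80*G)
U = -102 (U = 6*(-17) = -102)
A(q) = 15 (A(q) = 5*3 = 15)
a(E, r) = 95*E (a(E, r) = 15*E + 80*E = 95*E)
1/(n(287) + a(-32, -69)) = 1/(287 + 95*(-32)) = 1/(287 - 3040) = 1/(-2753) = -1/2753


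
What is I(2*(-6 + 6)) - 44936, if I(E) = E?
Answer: -44936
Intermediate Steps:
I(2*(-6 + 6)) - 44936 = 2*(-6 + 6) - 44936 = 2*0 - 44936 = 0 - 44936 = -44936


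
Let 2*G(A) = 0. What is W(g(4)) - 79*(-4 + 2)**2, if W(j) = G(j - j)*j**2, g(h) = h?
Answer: -316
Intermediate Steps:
G(A) = 0 (G(A) = (1/2)*0 = 0)
W(j) = 0 (W(j) = 0*j**2 = 0)
W(g(4)) - 79*(-4 + 2)**2 = 0 - 79*(-4 + 2)**2 = 0 - 79*(-2)**2 = 0 - 79*4 = 0 - 316 = -316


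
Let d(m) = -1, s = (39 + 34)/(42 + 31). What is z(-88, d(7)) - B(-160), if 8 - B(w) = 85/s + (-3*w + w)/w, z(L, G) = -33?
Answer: 42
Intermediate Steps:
s = 1 (s = 73/73 = 73*(1/73) = 1)
B(w) = -75 (B(w) = 8 - (85/1 + (-3*w + w)/w) = 8 - (85*1 + (-2*w)/w) = 8 - (85 - 2) = 8 - 1*83 = 8 - 83 = -75)
z(-88, d(7)) - B(-160) = -33 - 1*(-75) = -33 + 75 = 42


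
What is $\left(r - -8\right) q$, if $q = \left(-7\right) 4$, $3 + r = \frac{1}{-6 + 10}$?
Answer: $-147$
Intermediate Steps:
$r = - \frac{11}{4}$ ($r = -3 + \frac{1}{-6 + 10} = -3 + \frac{1}{4} = - \frac{11}{4} \approx -2.75$)
$q = -28$
$\left(r - -8\right) q = \left(- \frac{11}{4} - -8\right) \left(-28\right) = \left(- \frac{11}{4} + 8\right) \left(-28\right) = \frac{21}{4} \left(-28\right) = -147$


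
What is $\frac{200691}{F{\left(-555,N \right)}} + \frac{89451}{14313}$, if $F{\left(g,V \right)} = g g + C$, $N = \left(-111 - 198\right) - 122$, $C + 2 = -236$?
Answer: $\frac{10134781740}{1468451777} \approx 6.9017$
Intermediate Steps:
$C = -238$ ($C = -2 - 236 = -238$)
$N = -431$ ($N = -309 - 122 = -431$)
$F{\left(g,V \right)} = -238 + g^{2}$ ($F{\left(g,V \right)} = g g - 238 = g^{2} - 238 = -238 + g^{2}$)
$\frac{200691}{F{\left(-555,N \right)}} + \frac{89451}{14313} = \frac{200691}{-238 + \left(-555\right)^{2}} + \frac{89451}{14313} = \frac{200691}{-238 + 308025} + 89451 \cdot \frac{1}{14313} = \frac{200691}{307787} + \frac{29817}{4771} = \frac{10134781740}{1468451777}$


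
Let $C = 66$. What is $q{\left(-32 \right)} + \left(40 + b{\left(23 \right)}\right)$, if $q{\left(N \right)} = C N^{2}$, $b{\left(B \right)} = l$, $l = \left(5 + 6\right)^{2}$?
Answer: $67745$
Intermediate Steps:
$l = 121$ ($l = 11^{2} = 121$)
$b{\left(B \right)} = 121$
$q{\left(N \right)} = 66 N^{2}$
$q{\left(-32 \right)} + \left(40 + b{\left(23 \right)}\right) = 66 \left(-32\right)^{2} + \left(40 + 121\right) = 66 \cdot 1024 + 161 = 67584 + 161 = 67745$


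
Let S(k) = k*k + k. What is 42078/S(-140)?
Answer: 21039/9730 ≈ 2.1623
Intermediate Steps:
S(k) = k + k**2 (S(k) = k**2 + k = k + k**2)
42078/S(-140) = 42078/((-140*(1 - 140))) = 42078/((-140*(-139))) = 42078/19460 = 42078*(1/19460) = 21039/9730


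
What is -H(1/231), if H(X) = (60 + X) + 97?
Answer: -36268/231 ≈ -157.00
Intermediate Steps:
H(X) = 157 + X
-H(1/231) = -(157 + 1/231) = -1*36268/231 = -36268/231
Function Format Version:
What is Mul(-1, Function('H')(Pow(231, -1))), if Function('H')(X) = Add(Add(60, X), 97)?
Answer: Rational(-36268, 231) ≈ -157.00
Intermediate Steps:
Function('H')(X) = Add(157, X)
Mul(-1, Function('H')(Pow(231, -1))) = Mul(-1, Add(157, Pow(231, -1))) = Mul(-1, Add(157, Rational(1, 231))) = Mul(-1, Rational(36268, 231)) = Rational(-36268, 231)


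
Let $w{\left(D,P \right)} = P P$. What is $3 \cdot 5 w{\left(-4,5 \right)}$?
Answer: $375$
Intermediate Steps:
$w{\left(D,P \right)} = P^{2}$
$3 \cdot 5 w{\left(-4,5 \right)} = 3 \cdot 5 \cdot 5^{2} = 15 \cdot 25 = 375$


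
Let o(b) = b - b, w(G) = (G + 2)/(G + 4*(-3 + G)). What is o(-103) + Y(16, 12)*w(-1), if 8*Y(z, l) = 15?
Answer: -15/136 ≈ -0.11029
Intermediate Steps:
Y(z, l) = 15/8 (Y(z, l) = (⅛)*15 = 15/8)
w(G) = (2 + G)/(-12 + 5*G) (w(G) = (2 + G)/(G + (-12 + 4*G)) = (2 + G)/(-12 + 5*G))
o(b) = 0
o(-103) + Y(16, 12)*w(-1) = 0 + 15*((2 - 1)/(-12 + 5*(-1)))/8 = 0 + 15*(1/(-12 - 5))/8 = 0 + 15*(1/(-17))/8 = 0 + 15*(-1/17*1)/8 = 0 + (15/8)*(-1/17) = 0 - 15/136 = -15/136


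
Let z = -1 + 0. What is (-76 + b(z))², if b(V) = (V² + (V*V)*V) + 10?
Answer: 4356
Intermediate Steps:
z = -1
b(V) = 10 + V² + V³ (b(V) = (V² + V²*V) + 10 = (V² + V³) + 10 = 10 + V² + V³)
(-76 + b(z))² = (-76 + (10 + (-1)² + (-1)³))² = (-76 + (10 + 1 - 1))² = (-76 + 10)² = (-66)² = 4356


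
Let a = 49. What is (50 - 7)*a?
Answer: 2107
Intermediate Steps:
(50 - 7)*a = (50 - 7)*49 = 43*49 = 2107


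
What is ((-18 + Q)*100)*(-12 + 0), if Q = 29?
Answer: -13200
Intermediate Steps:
((-18 + Q)*100)*(-12 + 0) = ((-18 + 29)*100)*(-12 + 0) = (11*100)*(-12) = 1100*(-12) = -13200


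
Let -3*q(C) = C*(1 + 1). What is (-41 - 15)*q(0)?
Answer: 0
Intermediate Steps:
q(C) = -2*C/3 (q(C) = -C*(1 + 1)/3 = -C*2/3 = -2*C/3)
(-41 - 15)*q(0) = (-41 - 15)*(-2/3*0) = -56*0 = 0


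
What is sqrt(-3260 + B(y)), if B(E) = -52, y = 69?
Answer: 12*I*sqrt(23) ≈ 57.55*I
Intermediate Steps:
sqrt(-3260 + B(y)) = sqrt(-3260 - 52) = sqrt(-3312) = 12*I*sqrt(23)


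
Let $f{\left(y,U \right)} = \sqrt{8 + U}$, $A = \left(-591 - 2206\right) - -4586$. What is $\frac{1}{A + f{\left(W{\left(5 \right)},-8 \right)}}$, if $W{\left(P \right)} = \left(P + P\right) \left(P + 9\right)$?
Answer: $\frac{1}{1789} \approx 0.00055897$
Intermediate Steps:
$A = 1789$ ($A = -2797 + 4586 = 1789$)
$W{\left(P \right)} = 2 P \left(9 + P\right)$
$\frac{1}{A + f{\left(W{\left(5 \right)},-8 \right)}} = \frac{1}{1789 + \sqrt{8 - 8}} = \frac{1}{1789 + \sqrt{0}} = \frac{1}{1789 + 0} = \frac{1}{1789}$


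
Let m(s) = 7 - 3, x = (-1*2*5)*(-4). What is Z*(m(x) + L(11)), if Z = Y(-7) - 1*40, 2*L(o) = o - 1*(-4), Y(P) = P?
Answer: -1081/2 ≈ -540.50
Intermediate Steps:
L(o) = 2 + o/2 (L(o) = (o - 1*(-4))/2 = (o + 4)/2 = (4 + o)/2 = 2 + o/2)
Z = -47 (Z = -7 - 1*40 = -7 - 40 = -47)
x = 40 (x = -2*5*(-4) = -10*(-4) = 40)
m(s) = 4
Z*(m(x) + L(11)) = -47*(4 + (2 + (½)*11)) = -47*(4 + (2 + 11/2)) = -47*(4 + 15/2) = -47*23/2 = -1081/2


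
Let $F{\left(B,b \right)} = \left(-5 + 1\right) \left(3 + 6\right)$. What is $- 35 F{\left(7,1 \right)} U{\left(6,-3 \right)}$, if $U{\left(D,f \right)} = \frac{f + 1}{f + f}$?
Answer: $420$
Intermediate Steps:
$F{\left(B,b \right)} = -36$ ($F{\left(B,b \right)} = \left(-4\right) 9 = -36$)
$U{\left(D,f \right)} = \frac{1 + f}{2 f}$
$- 35 F{\left(7,1 \right)} U{\left(6,-3 \right)} = \left(-35\right) \left(-36\right) \frac{1 - 3}{2 \left(-3\right)} = 1260 \cdot \frac{1}{2} \left(- \frac{1}{3}\right) \left(-2\right) = 1260 \cdot \frac{1}{3} = 420$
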